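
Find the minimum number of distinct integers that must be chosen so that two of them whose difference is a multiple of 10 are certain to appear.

Integers whose pairwise differences are multiples of 10 are exactly those sharing a remainder mod 10. The 10 residue classes mod 10 are the pigeonholes.
With 10 integers one could put 1 in each residue class and have no class reach 2.
The 11th integer pushes some class to 2, so 10·1 + 1 = 11.

11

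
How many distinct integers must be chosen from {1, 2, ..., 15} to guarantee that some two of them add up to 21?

Two chosen integers sum to 21 exactly when both halves of some pair {x, 21−x} with 6 ≤ x ≤ 21−x ≤ 15 are chosen — 5 such pairs.
The remaining 5 elements (those with no distinct partner in range) can never complete a 21-sum, so the worst case takes all of them and one from each pair: 5 + 5 = 10.
By the pigeonhole principle, the 11th integer has to be the second member of some pair, so 10 + 1 = 11.

11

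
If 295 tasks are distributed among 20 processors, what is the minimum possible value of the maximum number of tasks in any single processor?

Pigeonhole: the 20 processors are the holes and the 295 tasks are the pigeons.
If every processor held at most 14 tasks, the total would be at most 20 × 14 = 280, which is less than 295.
So some processor holds at least ⌈295/20⌉ = 15 tasks.

15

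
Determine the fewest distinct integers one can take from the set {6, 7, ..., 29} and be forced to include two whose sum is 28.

Two chosen integers sum to 28 exactly when both halves of some pair {x, 28−x} with 6 ≤ x ≤ 28−x ≤ 22 are chosen — 8 such pairs.
The remaining 8 elements (those with no distinct partner in range) can never complete a 28-sum, so the worst case takes all of them and one from each pair: 8 + 8 = 16.
By the pigeonhole principle, the 17th integer has to be the second member of some pair, so 16 + 1 = 17.

17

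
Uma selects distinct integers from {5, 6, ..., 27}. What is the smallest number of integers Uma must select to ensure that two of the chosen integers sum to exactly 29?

14

Two chosen integers sum to 29 exactly when both halves of some pair {x, 29−x} with 5 ≤ x ≤ 29−x ≤ 24 are chosen — 10 such pairs.
The remaining 3 elements (those with no distinct partner in range) can never complete a 29-sum, so the worst case takes all of them and one from each pair: 3 + 10 = 13.
The 14th integer has to be the second member of some pair, so 13 + 1 = 14.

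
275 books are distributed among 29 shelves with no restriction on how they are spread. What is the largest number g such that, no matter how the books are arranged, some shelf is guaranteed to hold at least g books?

By pigeonhole, the 29 shelves are the holes and the 275 books are the pigeons.
If every shelf held at most 9 books, the total would be at most 29 × 9 = 261, which is less than 275.
So some shelf holds at least ⌈275/29⌉ = 10 books.

10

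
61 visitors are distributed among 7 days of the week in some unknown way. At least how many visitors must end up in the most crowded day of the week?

Pigeonhole: the 7 days of the week are the holes and the 61 visitors are the pigeons.
If every day of the week held at most 8 visitors, the total would be at most 7 × 8 = 56, which is less than 61.
So some day of the week holds at least ⌈61/7⌉ = 9 visitors.

9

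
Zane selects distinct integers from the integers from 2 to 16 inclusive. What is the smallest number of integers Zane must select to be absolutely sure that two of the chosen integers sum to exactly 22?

11

Two chosen integers sum to 22 exactly when both halves of some pair {x, 22−x} with 6 ≤ x ≤ 22−x ≤ 16 are chosen — 5 such pairs.
The remaining 5 elements (those with no distinct partner in range) can never complete a 22-sum, so the worst case takes all of them and one from each pair: 5 + 5 = 10.
Pigeonhole: the 11th integer has to be the second member of some pair, so 10 + 1 = 11.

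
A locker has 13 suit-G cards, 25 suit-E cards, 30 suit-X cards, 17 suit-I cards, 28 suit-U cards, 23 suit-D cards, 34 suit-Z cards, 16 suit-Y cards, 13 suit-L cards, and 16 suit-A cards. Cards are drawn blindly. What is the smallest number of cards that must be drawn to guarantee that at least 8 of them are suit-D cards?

200

In the worst case for collecting suit-D cards, every non-suit-D card comes out first.
There are 13 + 25 + 30 + 17 + 28 + 34 + 16 + 13 + 16 = 192 non-suit-D cards altogether.
After those, each further card must be suit-D, so 192 + 8 = 200 draws guarantee 8 suit-D cards.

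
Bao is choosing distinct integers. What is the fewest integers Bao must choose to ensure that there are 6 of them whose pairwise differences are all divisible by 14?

71

Integers whose pairwise differences are multiples of 14 are exactly those sharing a remainder mod 14. The 14 residue classes mod 14 are the pigeonholes.
With 70 integers one could put 5 in each residue class and have no class reach 6.
The 71st integer pushes some class to 6, so 14·5 + 1 = 71.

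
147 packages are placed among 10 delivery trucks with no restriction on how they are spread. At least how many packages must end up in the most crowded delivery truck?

15

The 10 delivery trucks are the holes and the 147 packages are the pigeons.
If every delivery truck held at most 14 packages, the total would be at most 10 × 14 = 140, which is less than 147.
So some delivery truck holds at least ⌈147/10⌉ = 15 packages.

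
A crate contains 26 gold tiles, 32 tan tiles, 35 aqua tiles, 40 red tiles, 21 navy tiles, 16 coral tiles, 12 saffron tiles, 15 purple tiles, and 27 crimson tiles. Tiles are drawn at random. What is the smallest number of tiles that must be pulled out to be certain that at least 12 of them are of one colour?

An adversary could hand out at most 11 tiles per colour: 11 + 11 + 11 + 11 + 11 + 11 + 11 + 11 + 11 = 99 tiles and still no colour has 12.
One more tile lands in a colour already at 11, so 100 draws are enough and 99 are not.

100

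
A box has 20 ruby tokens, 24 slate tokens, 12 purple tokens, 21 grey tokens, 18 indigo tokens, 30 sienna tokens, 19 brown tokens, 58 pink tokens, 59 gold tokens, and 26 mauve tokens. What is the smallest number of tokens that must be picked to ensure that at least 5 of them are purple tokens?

280

In the worst case for collecting purple tokens, every non-purple token comes out first.
There are 20 + 24 + 21 + 18 + 30 + 19 + 58 + 59 + 26 = 275 non-purple tokens altogether.
After those, each further token must be purple, so 275 + 5 = 280 draws guarantee 5 purple tokens.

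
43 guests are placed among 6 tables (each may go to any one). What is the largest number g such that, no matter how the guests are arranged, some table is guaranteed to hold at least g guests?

8

The 6 tables are the holes and the 43 guests are the pigeons.
If every table held at most 7 guests, the total would be at most 6 × 7 = 42, which is less than 43.
So some table holds at least ⌈43/6⌉ = 8 guests.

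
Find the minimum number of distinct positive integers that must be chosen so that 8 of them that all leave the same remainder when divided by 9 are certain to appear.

Pigeonhole: the 9 residue classes mod 9 are the pigeonholes.
With 63 integers one could put 7 in each residue class and have no class reach 8.
The 64th integer pushes some class to 8, so 9·7 + 1 = 64.

64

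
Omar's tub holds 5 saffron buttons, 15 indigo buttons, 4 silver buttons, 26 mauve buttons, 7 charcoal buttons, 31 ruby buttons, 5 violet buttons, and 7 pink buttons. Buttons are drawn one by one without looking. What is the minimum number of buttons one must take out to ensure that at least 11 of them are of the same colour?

Put each drawn button into a box by colour. The largest draw with every box below 11 takes min(count, 10) from each colour; colours with fewer than 10 contribute all they have.
Σ min(cᵢ, 10) = 5 + 10 + 4 + 10 + 7 + 10 + 5 + 7 = 58.
Draw number 58 + 1 = 59 must push one box to 11.

59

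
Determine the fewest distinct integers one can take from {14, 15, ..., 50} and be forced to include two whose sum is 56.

A set avoiding the sum 56 can contain at most one of each pair {x, 56−x}, plus the 9 elements whose complement lies outside the range or equal to its own complement.
The integers 28, …, 50 (23 of them) are such a set: any two sum to at least 28+29 = 57 > 56.
By the pigeonhole principle, any 24th integer completes one of the 14 pairs, so 24 choices force a sum of 56.

24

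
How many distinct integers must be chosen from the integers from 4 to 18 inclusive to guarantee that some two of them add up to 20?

10

Group the elements by complementary pair {x, 20−x}: {4,16}, {5,15}, {6,14}, …, giving 6 two-element pairs, the single value 10 (it cannot pair with itself since the integers are distinct), and 2 integers whose partner 20−x falls outside [4,18].
Treating each of those 9 groups as a pigeonhole, one can pick one integer per group — 9 integers — with no two summing to 20.
The 10th integer lands in an occupied pair, forcing a sum of 20.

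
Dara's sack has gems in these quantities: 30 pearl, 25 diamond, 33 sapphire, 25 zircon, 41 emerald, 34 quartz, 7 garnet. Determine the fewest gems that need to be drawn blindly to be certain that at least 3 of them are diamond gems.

173

In the worst case for collecting diamond gems, every non-diamond gem comes out first.
There are 30 + 33 + 25 + 41 + 34 + 7 = 170 non-diamond gems altogether.
After those, each further gem must be diamond, so 170 + 3 = 173 draws guarantee 3 diamond gems.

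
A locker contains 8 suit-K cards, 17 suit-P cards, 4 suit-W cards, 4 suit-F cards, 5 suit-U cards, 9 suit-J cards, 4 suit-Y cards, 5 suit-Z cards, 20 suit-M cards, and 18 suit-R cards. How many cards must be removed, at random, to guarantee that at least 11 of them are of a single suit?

70

By pigeonhole, the 10 suits are the holes; the cards drawn are the pigeons.
To avoid 11 of any one suit, the worst case takes at most 10 of each suit, or every card of a suit that has fewer than 10.
That gives 8 + 10 + 4 + 4 + 5 + 9 + 4 + 5 + 10 + 10 = 69 cards with no suit reaching 11.
The next card forces some suit to 11, so 69 + 1 = 70.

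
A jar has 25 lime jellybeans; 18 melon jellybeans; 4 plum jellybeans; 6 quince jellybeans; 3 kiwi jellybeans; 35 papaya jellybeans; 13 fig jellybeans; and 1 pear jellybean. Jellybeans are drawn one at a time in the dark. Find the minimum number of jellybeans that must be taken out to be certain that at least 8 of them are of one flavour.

The 8 flavours are the holes; the jellybeans drawn are the pigeons.
To avoid 8 of any one flavour, the worst case takes at most 7 of each flavour, or every jellybean of a flavour that has fewer than 7.
That gives 7 + 7 + 4 + 6 + 3 + 7 + 7 + 1 = 42 jellybeans with no flavour reaching 8.
The next jellybean forces some flavour to 8, so 42 + 1 = 43.

43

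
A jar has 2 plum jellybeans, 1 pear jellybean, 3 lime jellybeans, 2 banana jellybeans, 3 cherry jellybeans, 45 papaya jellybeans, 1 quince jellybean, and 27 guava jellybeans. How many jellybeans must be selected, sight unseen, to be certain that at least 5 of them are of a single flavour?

The 8 flavours are the holes; the jellybeans drawn are the pigeons.
To avoid 5 of any one flavour, the worst case takes at most 4 of each flavour, or every jellybean of a flavour that has fewer than 4.
That gives 2 + 1 + 3 + 2 + 3 + 4 + 1 + 4 = 20 jellybeans with no flavour reaching 5.
The next jellybean forces some flavour to 5, so 20 + 1 = 21.

21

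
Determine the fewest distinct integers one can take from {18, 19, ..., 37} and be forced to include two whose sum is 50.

Group the elements by complementary pair {x, 50−x}: {18,32}, {19,31}, {20,30}, …, giving 7 two-element pairs, the single value 25 (it cannot pair with itself since the integers are distinct), and 5 integers whose partner 50−x falls outside [18,37].
By pigeonhole, treating each of those 13 groups as a pigeonhole, one can pick one integer per group — 13 integers — with no two summing to 50.
The 14th integer lands in an occupied pair, forcing a sum of 50.

14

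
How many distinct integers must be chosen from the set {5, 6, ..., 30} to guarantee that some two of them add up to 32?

16

Two chosen integers sum to 32 exactly when both halves of some pair {x, 32−x} with 5 ≤ x ≤ 32−x ≤ 27 are chosen — 11 such pairs.
The remaining 4 elements (those with no distinct partner in range) can never complete a 32-sum, so the worst case takes all of them and one from each pair: 4 + 11 = 15.
Pigeonhole: the 16th integer has to be the second member of some pair, so 15 + 1 = 16.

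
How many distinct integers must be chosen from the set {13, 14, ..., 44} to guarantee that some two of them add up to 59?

18

Two chosen integers sum to 59 exactly when both halves of some pair {x, 59−x} with 15 ≤ x ≤ 59−x ≤ 44 are chosen — 15 such pairs.
The remaining 2 elements (those with no distinct partner in range) can never complete a 59-sum, so the worst case takes all of them and one from each pair: 2 + 15 = 17.
By the pigeonhole principle, the 18th integer has to be the second member of some pair, so 17 + 1 = 18.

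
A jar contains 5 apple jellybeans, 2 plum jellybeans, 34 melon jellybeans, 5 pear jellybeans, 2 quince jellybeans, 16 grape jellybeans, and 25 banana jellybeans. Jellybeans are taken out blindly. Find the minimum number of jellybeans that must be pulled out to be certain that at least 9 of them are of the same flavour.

An adversary could hand out at most 8 jellybeans per flavour (4 flavours run out sooner): 5 + 2 + 8 + 5 + 2 + 8 + 8 = 38 jellybeans and still no flavour has 9.
One more jellybean lands in a flavour already at 8, so 39 draws are enough and 38 are not.

39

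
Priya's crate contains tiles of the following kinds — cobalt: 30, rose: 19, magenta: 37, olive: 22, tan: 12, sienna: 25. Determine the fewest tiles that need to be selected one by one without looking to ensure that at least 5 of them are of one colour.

By the pigeonhole principle, the 6 colours are the holes; the tiles drawn are the pigeons.
To avoid 5 of any one colour, the worst case takes at most 4 of each colour.
That gives 4 + 4 + 4 + 4 + 4 + 4 = 24 tiles with no colour reaching 5.
The next tile forces some colour to 5, so 24 + 1 = 25.

25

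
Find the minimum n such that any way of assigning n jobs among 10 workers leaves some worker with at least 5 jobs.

With 40 jobs one could put exactly 4 in each of the 10 workers, and no worker would reach 5.
By the pigeonhole principle, one more job must land in a worker that already has 4, giving it 5.
So 10 × 4 + 1 = 41 jobs are required.

41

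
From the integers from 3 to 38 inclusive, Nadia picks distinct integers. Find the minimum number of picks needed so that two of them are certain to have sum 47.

Two chosen integers sum to 47 exactly when both halves of some pair {x, 47−x} with 9 ≤ x ≤ 47−x ≤ 38 are chosen — 15 such pairs.
The remaining 6 elements (those with no distinct partner in range) can never complete a 47-sum, so the worst case takes all of them and one from each pair: 6 + 15 = 21.
The 22nd integer has to be the second member of some pair, so 21 + 1 = 22.

22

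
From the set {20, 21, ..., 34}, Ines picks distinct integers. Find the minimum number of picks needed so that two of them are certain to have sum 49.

11

A set avoiding the sum 49 can contain at most one of each pair {x, 49−x}, plus the 5 elements whose complement lies outside the range.
The integers 25, …, 34 (10 of them) are such a set: any two sum to at least 25+26 = 51 > 49.
Pigeonhole: any 11th integer completes one of the 5 pairs, so 11 choices force a sum of 49.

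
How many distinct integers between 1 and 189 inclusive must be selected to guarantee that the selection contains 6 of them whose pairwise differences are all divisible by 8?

Integers whose pairwise differences are multiples of 8 are exactly those sharing a remainder mod 8. The 8 residue classes mod 8 are the pigeonholes.
With 40 integers one could put 5 in each residue class and have no class reach 6.
The 41st integer pushes some class to 6, so 8·5 + 1 = 41.

41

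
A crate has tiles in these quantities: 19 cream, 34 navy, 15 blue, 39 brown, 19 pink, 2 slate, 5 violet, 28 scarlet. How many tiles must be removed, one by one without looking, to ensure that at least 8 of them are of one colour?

50

An adversary could hand out at most 7 tiles per colour (slate, violet run out sooner): 7 + 7 + 7 + 7 + 7 + 2 + 5 + 7 = 49 tiles and still no colour has 8.
One more tile lands in a colour already at 7, so 50 draws are enough and 49 are not.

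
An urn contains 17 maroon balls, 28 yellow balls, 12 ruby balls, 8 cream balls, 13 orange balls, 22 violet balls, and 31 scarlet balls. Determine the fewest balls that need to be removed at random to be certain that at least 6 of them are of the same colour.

Pigeonhole: the 7 colours are the holes; the balls drawn are the pigeons.
To avoid 6 of any one colour, the worst case takes at most 5 of each colour.
That gives 5 + 5 + 5 + 5 + 5 + 5 + 5 = 35 balls with no colour reaching 6.
The next ball forces some colour to 6, so 35 + 1 = 36.

36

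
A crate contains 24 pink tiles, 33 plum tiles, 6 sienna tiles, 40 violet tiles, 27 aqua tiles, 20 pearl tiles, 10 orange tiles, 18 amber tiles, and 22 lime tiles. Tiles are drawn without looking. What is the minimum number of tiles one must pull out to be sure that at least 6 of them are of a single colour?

46

An adversary could hand out at most 5 tiles per colour: 5 + 5 + 5 + 5 + 5 + 5 + 5 + 5 + 5 = 45 tiles and still no colour has 6.
By the pigeonhole principle, one more tile lands in a colour already at 5, so 46 draws are enough and 45 are not.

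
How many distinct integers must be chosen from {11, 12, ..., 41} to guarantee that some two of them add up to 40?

Group the elements by complementary pair {x, 40−x}: {11,29}, {12,28}, {13,27}, …, giving 9 two-element pairs, the single value 20 (it cannot pair with itself since the integers are distinct), and 12 integers whose partner 40−x falls outside [11,41].
Treating each of those 22 groups as a pigeonhole, one can pick one integer per group — 22 integers — with no two summing to 40.
The 23rd integer lands in an occupied pair, forcing a sum of 40.

23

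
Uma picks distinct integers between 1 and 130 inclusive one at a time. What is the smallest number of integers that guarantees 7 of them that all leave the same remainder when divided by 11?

67

Pigeonhole: the 11 residue classes mod 11 are the pigeonholes.
With 66 integers one could put 6 in each residue class and have no class reach 7.
The 67th integer pushes some class to 7, so 11·6 + 1 = 67.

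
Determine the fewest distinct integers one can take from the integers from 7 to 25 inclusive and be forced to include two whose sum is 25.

Two chosen integers sum to 25 exactly when both halves of some pair {x, 25−x} with 7 ≤ x ≤ 25−x ≤ 18 are chosen — 6 such pairs.
The remaining 7 elements (those with no distinct partner in range) can never complete a 25-sum, so the worst case takes all of them and one from each pair: 7 + 6 = 13.
The 14th integer has to be the second member of some pair, so 13 + 1 = 14.

14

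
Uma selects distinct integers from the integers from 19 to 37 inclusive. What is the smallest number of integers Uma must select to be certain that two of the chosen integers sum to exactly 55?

Group the elements by complementary pair {x, 55−x}: {19,36}, {20,35}, {21,34}, …, giving 9 two-element pairs and 1 integer whose partner 55−x falls outside [19,37].
By pigeonhole, treating each of those 10 groups as a pigeonhole, one can pick one integer per group — 10 integers — with no two summing to 55.
The 11th integer lands in an occupied pair, forcing a sum of 55.

11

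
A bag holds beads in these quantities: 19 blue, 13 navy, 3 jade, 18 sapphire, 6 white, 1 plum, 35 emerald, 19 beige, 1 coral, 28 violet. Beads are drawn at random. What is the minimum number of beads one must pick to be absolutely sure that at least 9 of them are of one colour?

Pigeonhole: the 10 colours are the holes; the beads drawn are the pigeons.
To avoid 9 of any one colour, the worst case takes at most 8 of each colour, or every bead of a colour that has fewer than 8.
That gives 8 + 8 + 3 + 8 + 6 + 1 + 8 + 8 + 1 + 8 = 59 beads with no colour reaching 9.
The next bead forces some colour to 9, so 59 + 1 = 60.

60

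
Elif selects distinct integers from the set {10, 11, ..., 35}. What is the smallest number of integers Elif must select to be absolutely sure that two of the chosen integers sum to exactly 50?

Group the elements by complementary pair {x, 50−x}: {15,35}, {16,34}, {17,33}, …, giving 10 two-element pairs, the single value 25 (it cannot pair with itself since the integers are distinct), and 5 integers whose partner 50−x falls outside [10,35].
Pigeonhole: treating each of those 16 groups as a pigeonhole, one can pick one integer per group — 16 integers — with no two summing to 50.
The 17th integer lands in an occupied pair, forcing a sum of 50.

17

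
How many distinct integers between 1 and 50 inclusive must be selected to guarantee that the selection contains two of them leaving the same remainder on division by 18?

19

The 18 residue classes mod 18 are the pigeonholes.
With 18 integers one could put 1 in each residue class and have no class reach 2.
The 19th integer pushes some class to 2, so 18·1 + 1 = 19.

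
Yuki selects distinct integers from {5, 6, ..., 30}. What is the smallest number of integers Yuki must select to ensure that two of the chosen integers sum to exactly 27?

A set avoiding the sum 27 can contain at most one of each pair {x, 27−x}, plus the 8 elements whose complement lies outside the range.
The integers 14, …, 30 (17 of them) are such a set: any two sum to at least 14+15 = 29 > 27.
Any 18th integer completes one of the 9 pairs, so 18 choices force a sum of 27.

18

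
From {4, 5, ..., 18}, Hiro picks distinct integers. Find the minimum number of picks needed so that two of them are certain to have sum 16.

Group the elements by complementary pair {x, 16−x}: {4,12}, {5,11}, {6,10}, …, giving 4 two-element pairs, the single value 8 (it cannot pair with itself since the integers are distinct), and 6 integers whose partner 16−x falls outside [4,18].
By the pigeonhole principle, treating each of those 11 groups as a pigeonhole, one can pick one integer per group — 11 integers — with no two summing to 16.
The 12th integer lands in an occupied pair, forcing a sum of 16.

12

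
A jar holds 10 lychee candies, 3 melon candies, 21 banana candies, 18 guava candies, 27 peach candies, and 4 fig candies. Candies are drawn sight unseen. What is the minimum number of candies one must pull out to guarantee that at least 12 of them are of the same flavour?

51

An adversary could hand out at most 11 candies per flavour (lychee, melon, fig run out sooner): 10 + 3 + 11 + 11 + 11 + 4 = 50 candies and still no flavour has 12.
One more candy lands in a flavour already at 11, so 51 draws are enough and 50 are not.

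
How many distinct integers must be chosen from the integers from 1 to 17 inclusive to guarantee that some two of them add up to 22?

Group the elements by complementary pair {x, 22−x}: {5,17}, {6,16}, {7,15}, …, giving 6 two-element pairs, the single value 11 (it cannot pair with itself since the integers are distinct), and 4 integers whose partner 22−x falls outside [1,17].
Treating each of those 11 groups as a pigeonhole, one can pick one integer per group — 11 integers — with no two summing to 22.
The 12th integer lands in an occupied pair, forcing a sum of 22.

12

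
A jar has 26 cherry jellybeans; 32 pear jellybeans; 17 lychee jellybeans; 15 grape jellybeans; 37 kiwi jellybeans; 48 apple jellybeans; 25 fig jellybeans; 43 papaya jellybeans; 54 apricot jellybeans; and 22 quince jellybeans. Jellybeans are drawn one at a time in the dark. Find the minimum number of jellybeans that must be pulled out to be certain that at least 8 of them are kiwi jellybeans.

In the worst case for collecting kiwi jellybeans, every non-kiwi jellybean comes out first.
There are 26 + 32 + 17 + 15 + 48 + 25 + 43 + 54 + 22 = 282 non-kiwi jellybeans altogether.
After those, each further jellybean must be kiwi, so 282 + 8 = 290 draws guarantee 8 kiwi jellybeans.

290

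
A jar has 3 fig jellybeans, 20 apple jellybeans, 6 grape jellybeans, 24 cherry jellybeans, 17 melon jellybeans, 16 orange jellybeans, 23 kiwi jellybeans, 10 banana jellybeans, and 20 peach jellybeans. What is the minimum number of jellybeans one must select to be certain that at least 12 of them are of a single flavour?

86

The 9 flavours are the holes; the jellybeans drawn are the pigeons.
To avoid 12 of any one flavour, the worst case takes at most 11 of each flavour, or every jellybean of a flavour that has fewer than 11.
That gives 3 + 11 + 6 + 11 + 11 + 11 + 11 + 10 + 11 = 85 jellybeans with no flavour reaching 12.
The next jellybean forces some flavour to 12, so 85 + 1 = 86.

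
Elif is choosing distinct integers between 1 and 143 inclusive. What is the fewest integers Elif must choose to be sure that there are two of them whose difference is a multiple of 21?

22

Integers whose pairwise differences are multiples of 21 are exactly those sharing a remainder mod 21. The 21 residue classes mod 21 are the pigeonholes.
With 21 integers one could put 1 in each residue class and have no class reach 2.
The 22nd integer pushes some class to 2, so 21·1 + 1 = 22.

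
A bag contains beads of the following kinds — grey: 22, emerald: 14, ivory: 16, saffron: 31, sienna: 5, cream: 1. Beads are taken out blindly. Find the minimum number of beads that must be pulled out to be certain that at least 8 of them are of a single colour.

35

Pigeonhole: the 6 colours are the holes; the beads drawn are the pigeons.
To avoid 8 of any one colour, the worst case takes at most 7 of each colour, or every bead of a colour that has fewer than 7.
That gives 7 + 7 + 7 + 7 + 5 + 1 = 34 beads with no colour reaching 8.
The next bead forces some colour to 8, so 34 + 1 = 35.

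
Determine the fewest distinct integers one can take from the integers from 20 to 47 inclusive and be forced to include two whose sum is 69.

16

A set avoiding the sum 69 can contain at most one of each pair {x, 69−x}, plus the 2 elements whose complement lies outside the range.
The integers 20, …, 34 (15 of them) are such a set: any two sum to at least 20+21 = 41 and at most 33+34 = 67 < 69.
By the pigeonhole principle, any 16th integer completes one of the 13 pairs, so 16 choices force a sum of 69.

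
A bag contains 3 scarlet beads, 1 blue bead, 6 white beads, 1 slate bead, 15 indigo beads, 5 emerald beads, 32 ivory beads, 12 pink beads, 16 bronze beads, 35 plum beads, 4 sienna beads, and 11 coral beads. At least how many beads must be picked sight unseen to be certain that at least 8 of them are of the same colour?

63

An adversary could hand out at most 7 beads per colour (6 colours run out sooner): 3 + 1 + 6 + 1 + 7 + 5 + 7 + 7 + 7 + 7 + 4 + 7 = 62 beads and still no colour has 8.
By the pigeonhole principle, one more bead lands in a colour already at 7, so 63 draws are enough and 62 are not.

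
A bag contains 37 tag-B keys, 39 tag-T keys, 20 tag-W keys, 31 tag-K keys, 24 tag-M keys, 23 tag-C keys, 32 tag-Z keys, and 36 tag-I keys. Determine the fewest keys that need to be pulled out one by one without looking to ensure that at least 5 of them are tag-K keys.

216

In the worst case for collecting tag-K keys, every non-tag-K key comes out first.
There are 37 + 39 + 20 + 24 + 23 + 32 + 36 = 211 non-tag-K keys altogether.
After those, each further key must be tag-K, so 211 + 5 = 216 draws guarantee 5 tag-K keys.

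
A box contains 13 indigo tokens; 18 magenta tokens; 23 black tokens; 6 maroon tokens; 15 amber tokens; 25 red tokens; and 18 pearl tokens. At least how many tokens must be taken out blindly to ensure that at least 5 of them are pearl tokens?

In the worst case for collecting pearl tokens, every non-pearl token comes out first.
There are 13 + 18 + 23 + 6 + 15 + 25 = 100 non-pearl tokens altogether.
After those, each further token must be pearl, so 100 + 5 = 105 draws guarantee 5 pearl tokens.

105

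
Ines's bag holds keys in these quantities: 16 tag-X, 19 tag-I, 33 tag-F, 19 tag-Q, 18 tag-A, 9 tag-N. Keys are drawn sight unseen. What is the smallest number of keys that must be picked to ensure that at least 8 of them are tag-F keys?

In the worst case for collecting tag-F keys, every non-tag-F key comes out first.
There are 16 + 19 + 19 + 18 + 9 = 81 non-tag-F keys altogether.
After those, each further key must be tag-F, so 81 + 8 = 89 draws guarantee 8 tag-F keys.

89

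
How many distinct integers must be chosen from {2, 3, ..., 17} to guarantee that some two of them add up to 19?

A set avoiding the sum 19 can contain at most one of each pair {x, 19−x}.
The integers 10, …, 17 (8 of them) are such a set: any two sum to at least 10+11 = 21 > 19.
Any 9th integer completes one of the 8 pairs, so 9 choices force a sum of 19.

9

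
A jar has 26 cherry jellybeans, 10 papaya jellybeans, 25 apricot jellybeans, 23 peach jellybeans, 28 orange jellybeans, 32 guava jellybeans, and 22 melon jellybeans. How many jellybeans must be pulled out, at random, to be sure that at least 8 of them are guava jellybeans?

142

In the worst case for collecting guava jellybeans, every non-guava jellybean comes out first.
There are 26 + 10 + 25 + 23 + 28 + 22 = 134 non-guava jellybeans altogether.
After those, each further jellybean must be guava, so 134 + 8 = 142 draws guarantee 8 guava jellybeans.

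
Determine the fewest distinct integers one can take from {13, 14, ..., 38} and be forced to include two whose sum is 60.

19

Two chosen integers sum to 60 exactly when both halves of some pair {x, 60−x} with 22 ≤ x ≤ 60−x ≤ 38 are chosen — 8 such pairs.
The remaining 10 elements (those with no distinct partner in range) can never complete a 60-sum, so the worst case takes all of them and one from each pair: 10 + 8 = 18.
By the pigeonhole principle, the 19th integer has to be the second member of some pair, so 18 + 1 = 19.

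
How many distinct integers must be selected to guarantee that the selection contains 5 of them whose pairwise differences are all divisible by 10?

Integers whose pairwise differences are multiples of 10 are exactly those sharing a remainder mod 10. The 10 residue classes mod 10 are the pigeonholes.
With 40 integers one could put 4 in each residue class and have no class reach 5.
The 41st integer pushes some class to 5, so 10·4 + 1 = 41.

41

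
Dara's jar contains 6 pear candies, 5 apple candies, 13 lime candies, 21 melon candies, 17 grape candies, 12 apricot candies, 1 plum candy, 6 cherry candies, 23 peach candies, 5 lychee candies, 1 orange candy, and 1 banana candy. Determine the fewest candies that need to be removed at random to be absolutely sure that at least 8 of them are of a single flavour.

61

An adversary could hand out at most 7 candies per flavour (7 flavours run out sooner): 6 + 5 + 7 + 7 + 7 + 7 + 1 + 6 + 7 + 5 + 1 + 1 = 60 candies and still no flavour has 8.
By pigeonhole, one more candy lands in a flavour already at 7, so 61 draws are enough and 60 are not.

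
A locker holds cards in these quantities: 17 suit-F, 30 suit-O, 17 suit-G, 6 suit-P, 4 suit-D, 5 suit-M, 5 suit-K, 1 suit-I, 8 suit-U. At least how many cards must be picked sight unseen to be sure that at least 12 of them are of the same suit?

An adversary could hand out at most 11 cards per suit (6 suits run out sooner): 11 + 11 + 11 + 6 + 4 + 5 + 5 + 1 + 8 = 62 cards and still no suit has 12.
By the pigeonhole principle, one more card lands in a suit already at 11, so 63 draws are enough and 62 are not.

63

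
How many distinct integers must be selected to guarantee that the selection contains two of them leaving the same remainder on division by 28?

By the pigeonhole principle, the 28 residue classes mod 28 are the pigeonholes.
With 28 integers one could put 1 in each residue class and have no class reach 2.
The 29th integer pushes some class to 2, so 28·1 + 1 = 29.

29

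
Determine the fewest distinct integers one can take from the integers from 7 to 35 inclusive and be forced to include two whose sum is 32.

21

A set avoiding the sum 32 can contain at most one of each pair {x, 32−x}, plus the 11 elements whose complement lies outside the range or equal to its own complement.
The integers 16, …, 35 (20 of them) are such a set: any two sum to at least 16+17 = 33 > 32.
Any 21st integer completes one of the 9 pairs, so 21 choices force a sum of 32.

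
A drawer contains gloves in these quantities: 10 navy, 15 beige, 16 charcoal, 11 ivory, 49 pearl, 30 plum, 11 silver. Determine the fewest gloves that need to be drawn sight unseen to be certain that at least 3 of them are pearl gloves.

In the worst case for collecting pearl gloves, every non-pearl glove comes out first.
There are 10 + 15 + 16 + 11 + 30 + 11 = 93 non-pearl gloves altogether.
After those, each further glove must be pearl, so 93 + 3 = 96 draws guarantee 3 pearl gloves.

96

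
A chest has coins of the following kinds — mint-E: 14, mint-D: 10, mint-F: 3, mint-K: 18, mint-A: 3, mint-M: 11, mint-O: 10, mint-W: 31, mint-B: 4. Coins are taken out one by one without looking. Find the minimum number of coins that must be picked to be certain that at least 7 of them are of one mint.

47

By the pigeonhole principle, put each drawn coin into a box by mint. The largest draw with every box below 7 takes min(count, 6) from each mint; mints with fewer than 6 contribute all they have.
Σ min(cᵢ, 6) = 6 + 6 + 3 + 6 + 3 + 6 + 6 + 6 + 4 = 46.
Draw number 46 + 1 = 47 must push one box to 7.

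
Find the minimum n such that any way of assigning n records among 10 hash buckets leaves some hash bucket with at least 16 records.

151

With 150 records one could put exactly 15 in each of the 10 hash buckets, and no hash bucket would reach 16.
One more record must land in a hash bucket that already has 15, giving it 16.
So 10 × 15 + 1 = 151 records are required.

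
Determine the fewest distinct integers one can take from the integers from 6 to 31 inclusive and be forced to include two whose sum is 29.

Group the elements by complementary pair {x, 29−x}: {6,23}, {7,22}, {8,21}, …, giving 9 two-element pairs and 8 integers whose partner 29−x falls outside [6,31].
Treating each of those 17 groups as a pigeonhole, one can pick one integer per group — 17 integers — with no two summing to 29.
The 18th integer lands in an occupied pair, forcing a sum of 29.

18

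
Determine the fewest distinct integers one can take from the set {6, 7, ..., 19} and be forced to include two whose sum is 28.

10

Group the elements by complementary pair {x, 28−x}: {9,19}, {10,18}, {11,17}, …, giving 5 two-element pairs; the single value 14 (it cannot pair with itself since the integers are distinct); and 3 integers whose partner 28−x falls outside [6,19].
Treating each of those 9 groups as a pigeonhole, one can pick one integer per group — 9 integers — with no two summing to 28.
The 10th integer lands in an occupied pair, forcing a sum of 28.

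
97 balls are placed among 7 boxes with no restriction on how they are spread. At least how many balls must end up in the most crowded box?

By the pigeonhole principle, the 7 boxes are the holes and the 97 balls are the pigeons.
If every box held at most 13 balls, the total would be at most 7 × 13 = 91, which is less than 97.
So some box holds at least ⌈97/7⌉ = 14 balls.

14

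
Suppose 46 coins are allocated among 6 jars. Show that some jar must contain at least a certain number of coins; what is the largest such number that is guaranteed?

By the pigeonhole principle, the 6 jars are the holes and the 46 coins are the pigeons.
If every jar held at most 7 coins, the total would be at most 6 × 7 = 42, which is less than 46.
So some jar holds at least ⌈46/6⌉ = 8 coins.

8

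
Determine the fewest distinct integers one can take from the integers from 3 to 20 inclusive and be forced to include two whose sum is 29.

13

A set avoiding the sum 29 can contain at most one of each pair {x, 29−x}, plus the 6 elements whose complement lies outside the range.
The integers 3, …, 14 (12 of them) are such a set: any two sum to at least 3+4 = 7 and at most 13+14 = 27 < 29.
Any 13th integer completes one of the 6 pairs, so 13 choices force a sum of 29.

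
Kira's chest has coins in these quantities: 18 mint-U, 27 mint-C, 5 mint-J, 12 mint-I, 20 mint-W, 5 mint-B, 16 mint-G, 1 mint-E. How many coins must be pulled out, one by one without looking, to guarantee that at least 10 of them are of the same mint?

Pigeonhole: the 8 mints are the holes; the coins drawn are the pigeons.
To avoid 10 of any one mint, the worst case takes at most 9 of each mint, or every coin of a mint that has fewer than 9.
That gives 9 + 9 + 5 + 9 + 9 + 5 + 9 + 1 = 56 coins with no mint reaching 10.
The next coin forces some mint to 10, so 56 + 1 = 57.

57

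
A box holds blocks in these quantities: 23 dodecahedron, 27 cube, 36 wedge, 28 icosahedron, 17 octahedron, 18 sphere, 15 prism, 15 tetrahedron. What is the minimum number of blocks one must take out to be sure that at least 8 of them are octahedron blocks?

In the worst case for collecting octahedron blocks, every non-octahedron block comes out first.
There are 23 + 27 + 36 + 28 + 18 + 15 + 15 = 162 non-octahedron blocks altogether.
After those, each further block must be octahedron, so 162 + 8 = 170 draws guarantee 8 octahedron blocks.

170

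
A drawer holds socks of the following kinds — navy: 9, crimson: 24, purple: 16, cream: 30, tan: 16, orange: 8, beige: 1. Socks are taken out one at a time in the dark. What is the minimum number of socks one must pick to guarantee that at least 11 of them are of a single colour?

Pigeonhole: the 7 colours are the holes; the socks drawn are the pigeons.
To avoid 11 of any one colour, the worst case takes at most 10 of each colour, or every sock of a colour that has fewer than 10.
That gives 9 + 10 + 10 + 10 + 10 + 8 + 1 = 58 socks with no colour reaching 11.
The next sock forces some colour to 11, so 58 + 1 = 59.

59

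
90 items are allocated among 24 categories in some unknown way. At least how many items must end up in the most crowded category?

4

The 24 categories are the holes and the 90 items are the pigeons.
If every category held at most 3 items, the total would be at most 24 × 3 = 72, which is less than 90.
So some category holds at least ⌈90/24⌉ = 4 items.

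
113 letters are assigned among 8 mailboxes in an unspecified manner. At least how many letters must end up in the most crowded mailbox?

15

By the pigeonhole principle, the 8 mailboxes are the holes and the 113 letters are the pigeons.
If every mailbox held at most 14 letters, the total would be at most 8 × 14 = 112, which is less than 113.
So some mailbox holds at least ⌈113/8⌉ = 15 letters.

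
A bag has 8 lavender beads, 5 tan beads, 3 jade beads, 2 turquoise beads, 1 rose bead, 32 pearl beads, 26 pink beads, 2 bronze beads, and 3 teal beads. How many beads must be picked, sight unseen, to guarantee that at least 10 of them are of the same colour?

43

An adversary could hand out at most 9 beads per colour (7 colours run out sooner): 8 + 5 + 3 + 2 + 1 + 9 + 9 + 2 + 3 = 42 beads and still no colour has 10.
One more bead lands in a colour already at 9, so 43 draws are enough and 42 are not.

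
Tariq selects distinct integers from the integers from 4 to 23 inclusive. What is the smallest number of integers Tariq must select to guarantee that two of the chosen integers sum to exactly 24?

A set avoiding the sum 24 can contain at most one of each pair {x, 24−x}, plus the 4 elements whose complement lies outside the range or equal to its own complement.
The integers 12, …, 23 (12 of them) are such a set: any two sum to at least 12+13 = 25 > 24.
Any 13th integer completes one of the 8 pairs, so 13 choices force a sum of 24.

13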